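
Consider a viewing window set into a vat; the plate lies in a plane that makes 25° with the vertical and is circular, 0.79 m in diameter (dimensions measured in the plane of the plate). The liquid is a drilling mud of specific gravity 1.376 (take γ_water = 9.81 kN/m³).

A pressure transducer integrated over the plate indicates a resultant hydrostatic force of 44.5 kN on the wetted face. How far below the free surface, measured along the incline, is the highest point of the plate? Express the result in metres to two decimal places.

y_top ≈ 7.03 m

γ = 1.376 × 9.81 = 13.49856 kN/m³.
A = π(0.395)² = 0.490167 m².
From F = γ·h_c·A, the centroid depth is h_c = 44.5/(13.49856 × 0.490167) = 6.72556 m.
The plate makes 25° with the vertical, i.e. θ = 90° − 25° = 65° to the horizontal. Measuring y along the incline from the free-surface line, vertical depth h = y·sinθ with sinθ = 0.906308.
Along the incline, y_c = h_c/sinθ = 6.72556/0.906308 = 7.42083 m.
The centroid is at the centre, 0.395 m below the top of the plate, so the highest point sits at y_top = 7.42083 − 0.395 = 7.02583 m along the incline.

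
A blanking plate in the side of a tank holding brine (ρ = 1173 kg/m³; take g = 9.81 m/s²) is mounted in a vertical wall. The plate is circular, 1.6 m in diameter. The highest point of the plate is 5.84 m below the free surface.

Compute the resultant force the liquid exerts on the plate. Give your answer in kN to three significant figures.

γ = ρg = 1173 × 9.81 / 1000 = 11.50713 kN/m³.
The centroid is at the centre, 0.8 m below the top of the plate, so the centroid depth is h_c = 5.84 + 0.8 = 6.64 m.
A = π(0.8)² = 2.01062 m².
Resultant F = γ·h_c·A = 11.50713 × 6.64 × 2.01062 = 153.626 kN.

F ≈ 154 kN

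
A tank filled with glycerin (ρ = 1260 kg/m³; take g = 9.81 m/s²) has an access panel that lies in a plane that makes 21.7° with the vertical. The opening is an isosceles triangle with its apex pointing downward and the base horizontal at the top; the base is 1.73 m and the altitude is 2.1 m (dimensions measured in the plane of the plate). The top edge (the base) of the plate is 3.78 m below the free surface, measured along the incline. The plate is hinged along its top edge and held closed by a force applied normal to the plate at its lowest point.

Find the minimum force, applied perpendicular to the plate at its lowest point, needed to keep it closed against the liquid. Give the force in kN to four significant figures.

P ≈ 33.59 kN

γ = ρg = 1260 × 9.81 / 1000 = 12.3606 kN/m³.
The plate makes 21.7° with the vertical, i.e. θ = 90° − 21.7° = 68.3° to the horizontal. Measuring y along the incline from the free-surface line, vertical depth h = y·sinθ with sinθ = 0.929133.
With the apex down, the centroid sits h/3 = 2.1/3 = 0.7 m below the base (the top edge), so y_c = 3.78 + 0.7 = 4.48 m and h_c = 4.48 × 0.929133 = 4.16252 m.
A = ½ × 1.73 × 2.1 = 1.8165 m².
Resultant F = γ·h_c·A = 12.3606 × 4.16252 × 1.8165 = 93.4612 kN.
I_c = b·h³/36 = 1.73 × 2.1³/36 = 0.445043 m⁴.
Centre of pressure: y_p = y_c + I_c/(y_c·A) = 4.48 + 0.445043/(4.48 × 1.8165) = 4.48 + 0.0546876 = 4.53469 m along the plane.
The resultant acts 0.7 + 0.0546876 = 0.754688 m (along the plate) below the hinge at the top edge, so the moment about the hinge is M = F × 0.754688 = 93.4612 × 0.754688 = 70.534 kN·m.
A normal force at the bottom, 2.1 m from the hinge, must supply this moment: P = 70.534/2.1 = 33.5876 kN.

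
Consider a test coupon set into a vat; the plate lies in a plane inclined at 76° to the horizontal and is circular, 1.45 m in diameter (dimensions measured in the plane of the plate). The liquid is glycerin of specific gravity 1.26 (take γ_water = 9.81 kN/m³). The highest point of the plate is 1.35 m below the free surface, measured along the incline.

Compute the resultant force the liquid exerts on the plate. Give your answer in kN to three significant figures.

F ≈ 41.1 kN

γ = 1.26 × 9.81 = 12.3606 kN/m³.
Let θ = 76° be the plate's angle to the horizontal; measure y along the incline from where the plane meets the free surface. Vertical depth h = y·sinθ with sinθ = 0.970296.
The centroid is at the centre, 0.725 m below the top of the plate, so y_c = 1.35 + 0.725 = 2.075 m and h_c = 2.075 × 0.970296 = 2.01336 m.
A = π(0.725)² = 1.6513 m².
Resultant F = γ·h_c·A = 12.3606 × 2.01336 × 1.6513 = 41.0948 kN.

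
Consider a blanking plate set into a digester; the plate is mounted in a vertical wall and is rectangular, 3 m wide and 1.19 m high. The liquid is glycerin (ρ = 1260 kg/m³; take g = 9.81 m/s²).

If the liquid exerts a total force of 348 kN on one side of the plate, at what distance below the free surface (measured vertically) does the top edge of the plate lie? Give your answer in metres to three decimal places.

d_top ≈ 7.291 m

γ = ρg = 1260 × 9.81 / 1000 = 12.3606 kN/m³.
A = 3 × 1.19 = 3.57 m².
From F = γ·h_c·A, the centroid depth is h_c = 348/(12.3606 × 3.57) = 7.88627 m.
The centroid lies 1.19/2 = 0.595 m below the top edge, so the top edge sits at h_top = 7.88627 − 0.595 = 7.29127 m below the surface.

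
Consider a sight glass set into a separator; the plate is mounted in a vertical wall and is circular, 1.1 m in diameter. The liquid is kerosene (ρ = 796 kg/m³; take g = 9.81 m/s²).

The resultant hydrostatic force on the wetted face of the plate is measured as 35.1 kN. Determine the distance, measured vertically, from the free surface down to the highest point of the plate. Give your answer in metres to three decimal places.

γ = ρg = 796 × 9.81 / 1000 = 7.80876 kN/m³.
A = π(0.55)² = 0.950332 m².
From F = γ·h_c·A, the centroid depth is h_c = 35.1/(7.80876 × 0.950332) = 4.72988 m.
The centroid is at the centre, 0.55 m below the top of the plate, so the highest point sits at h_top = 4.72988 − 0.55 = 4.17988 m below the surface.

d_top ≈ 4.180 m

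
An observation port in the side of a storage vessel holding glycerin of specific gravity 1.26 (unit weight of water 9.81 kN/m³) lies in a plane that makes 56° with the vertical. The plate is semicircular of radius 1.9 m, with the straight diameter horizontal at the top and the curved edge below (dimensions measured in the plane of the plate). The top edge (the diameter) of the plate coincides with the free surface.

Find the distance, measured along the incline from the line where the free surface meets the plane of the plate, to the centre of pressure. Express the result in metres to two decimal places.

γ = 1.26 × 9.81 = 12.3606 kN/m³.
The plate makes 56° with the vertical, i.e. θ = 90° − 56° = 34° to the horizontal. Measuring y along the incline from the free-surface line, vertical depth h = y·sinθ with sinθ = 0.559193.
The centroid of a semicircle lies 4r/(3π) = 0.806385 m from the diameter, here below the top edge, so y_c = 0.806385 m and h_c = 0.806385 × 0.559193 = 0.450925 m.
A = πr²/2 = π × 1.9²/2 = 5.67057 m².
Resultant F = γ·h_c·A = 12.3606 × 0.450925 × 5.67057 = 31.6061 kN.
I_c = (π/8 − 8/(9π))·r⁴ = 0.109757 × 1.9⁴ = 1.43036 m⁴.
Centre of pressure: y_p = y_c + I_c/(y_c·A) = 0.806385 + 1.43036/(0.806385 × 5.67057) = 0.806385 + 0.312807 = 1.11919 m along the plane.

y_p = 1.12 m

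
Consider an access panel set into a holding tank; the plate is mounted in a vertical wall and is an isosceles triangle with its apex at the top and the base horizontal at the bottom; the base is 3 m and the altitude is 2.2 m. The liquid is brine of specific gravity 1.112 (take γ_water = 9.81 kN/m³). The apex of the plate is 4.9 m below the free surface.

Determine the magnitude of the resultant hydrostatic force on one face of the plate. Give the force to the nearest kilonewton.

γ = 1.112 × 9.81 = 10.90872 kN/m³.
With the apex up, the centroid sits 2h/3 = 2 × 2.2/3 = 1.46667 m below the apex, so the centroid depth is h_c = 4.9 + 1.46667 = 6.36667 m.
A = ½ × 3 × 2.2 = 3.3 m².
Resultant F = γ·h_c·A = 10.90872 × 6.36667 × 3.3 = 229.192 kN.

F ≈ 229 kN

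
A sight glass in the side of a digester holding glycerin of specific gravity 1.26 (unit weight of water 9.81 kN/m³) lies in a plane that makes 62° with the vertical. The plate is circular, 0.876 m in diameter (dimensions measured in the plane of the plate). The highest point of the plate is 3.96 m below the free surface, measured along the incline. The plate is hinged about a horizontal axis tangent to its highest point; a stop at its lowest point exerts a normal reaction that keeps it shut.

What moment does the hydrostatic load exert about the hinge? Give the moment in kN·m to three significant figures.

M ≈ 6.90 kN·m

γ = 1.26 × 9.81 = 12.3606 kN/m³.
The plate makes 62° with the vertical, i.e. θ = 90° − 62° = 28° to the horizontal. Measuring y along the incline from the free-surface line, vertical depth h = y·sinθ with sinθ = 0.469472.
The centroid is at the centre, 0.438 m below the top of the plate, so y_c = 3.96 + 0.438 = 4.398 m and h_c = 4.398 × 0.469472 = 2.06474 m.
A = π(0.438)² = 0.602696 m².
Resultant F = γ·h_c·A = 12.3606 × 2.06474 × 0.602696 = 15.3817 kN.
I_c = πr⁴/4 = π × 0.438⁴/4 = 0.0289059 m⁴.
Centre of pressure: y_p = y_c + I_c/(y_c·A) = 4.398 + 0.0289059/(4.398 × 0.602696) = 4.398 + 0.0109052 = 4.40891 m along the plane.
The resultant acts 0.438 + 0.0109052 = 0.448905 m (along the plate) below the hinge at the top edge, so the moment about the hinge is M = F × 0.448905 = 15.3817 × 0.448905 = 6.90492 kN·m.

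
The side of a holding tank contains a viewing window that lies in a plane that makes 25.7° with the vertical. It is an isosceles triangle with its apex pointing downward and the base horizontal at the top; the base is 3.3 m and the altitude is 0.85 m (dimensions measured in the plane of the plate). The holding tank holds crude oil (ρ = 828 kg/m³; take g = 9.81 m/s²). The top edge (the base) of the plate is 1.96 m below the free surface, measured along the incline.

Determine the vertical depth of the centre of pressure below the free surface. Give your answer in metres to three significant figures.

h_p = 2.04 m

γ = ρg = 828 × 9.81 / 1000 = 8.12268 kN/m³.
The plate makes 25.7° with the vertical, i.e. θ = 90° − 25.7° = 64.3° to the horizontal. Measuring y along the incline from the free-surface line, vertical depth h = y·sinθ with sinθ = 0.901077.
With the apex down, the centroid sits h/3 = 0.85/3 = 0.283333 m below the base (the top edge), so y_c = 1.96 + 0.283333 = 2.24333 m and h_c = 2.24333 × 0.901077 = 2.02141 m.
A = ½ × 3.3 × 0.85 = 1.4025 m².
Resultant F = γ·h_c·A = 8.12268 × 2.02141 × 1.4025 = 23.028 kN.
I_c = b·h³/36 = 3.3 × 0.85³/36 = 0.0562948 m⁴.
Centre of pressure: y_p = y_c + I_c/(y_c·A) = 2.24333 + 0.0562948/(2.24333 × 1.4025) = 2.24333 + 0.0178926 = 2.26122 m along the plane.
Vertically, h_p = y_p·sinθ = 2.26122 × 0.901077 = 2.03753 m.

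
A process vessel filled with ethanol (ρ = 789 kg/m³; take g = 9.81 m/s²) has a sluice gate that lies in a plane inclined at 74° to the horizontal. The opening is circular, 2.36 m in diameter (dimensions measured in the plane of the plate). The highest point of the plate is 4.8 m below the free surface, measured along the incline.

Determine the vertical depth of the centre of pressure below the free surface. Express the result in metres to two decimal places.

h_p = 5.80 m

γ = ρg = 789 × 9.81 / 1000 = 7.74009 kN/m³.
Let θ = 74° be the plate's angle to the horizontal; measure y along the incline from where the plane meets the free surface. Vertical depth h = y·sinθ with sinθ = 0.961262.
The centroid is at the centre, 1.18 m below the top of the plate, so y_c = 4.8 + 1.18 = 5.98 m and h_c = 5.98 × 0.961262 = 5.74835 m.
A = π(1.18)² = 4.37435 m².
Resultant F = γ·h_c·A = 7.74009 × 5.74835 × 4.37435 = 194.627 kN.
I_c = πr⁴/4 = π × 1.18⁴/4 = 1.52271 m⁴.
Centre of pressure: y_p = y_c + I_c/(y_c·A) = 5.98 + 1.52271/(5.98 × 4.37435) = 5.98 + 0.0582107 = 6.03821 m along the plane.
Vertically, h_p = y_p·sinθ = 6.03821 × 0.961262 = 5.8043 m.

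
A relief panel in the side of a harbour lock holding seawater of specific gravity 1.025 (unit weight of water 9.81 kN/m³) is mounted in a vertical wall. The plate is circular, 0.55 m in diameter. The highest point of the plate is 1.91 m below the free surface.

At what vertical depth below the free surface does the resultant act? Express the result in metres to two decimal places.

γ = 1.025 × 9.81 = 10.05525 kN/m³.
The centroid is at the centre, 0.275 m below the top of the plate, so the centroid depth is h_c = 1.91 + 0.275 = 2.185 m.
A = π(0.275)² = 0.237583 m².
Resultant F = γ·h_c·A = 10.05525 × 2.185 × 0.237583 = 5.21987 kN.
I_c = πr⁴/4 = π × 0.275⁴/4 = 0.0044918 m⁴.
Centre of pressure: y_p = y_c + I_c/(y_c·A) = 2.185 + 0.0044918/(2.185 × 0.237583) = 2.185 + 0.00865274 = 2.19365 m along the plane.

h_p = 2.19 m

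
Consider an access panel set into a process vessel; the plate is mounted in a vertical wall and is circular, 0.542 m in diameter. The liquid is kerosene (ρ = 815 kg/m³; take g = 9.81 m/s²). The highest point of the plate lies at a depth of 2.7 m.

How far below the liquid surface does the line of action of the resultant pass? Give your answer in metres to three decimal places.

γ = ρg = 815 × 9.81 / 1000 = 7.99515 kN/m³.
The centroid is at the centre, 0.271 m below the top of the plate, so the centroid depth is h_c = 2.7 + 0.271 = 2.971 m.
A = π(0.271)² = 0.230722 m².
Resultant F = γ·h_c·A = 7.99515 × 2.971 × 0.230722 = 5.48048 kN.
I_c = πr⁴/4 = π × 0.271⁴/4 = 0.00423611 m⁴.
Centre of pressure: y_p = y_c + I_c/(y_c·A) = 2.971 + 0.00423611/(2.971 × 0.230722) = 2.971 + 0.00617982 = 2.97718 m along the plane.

h_p = 2.977 m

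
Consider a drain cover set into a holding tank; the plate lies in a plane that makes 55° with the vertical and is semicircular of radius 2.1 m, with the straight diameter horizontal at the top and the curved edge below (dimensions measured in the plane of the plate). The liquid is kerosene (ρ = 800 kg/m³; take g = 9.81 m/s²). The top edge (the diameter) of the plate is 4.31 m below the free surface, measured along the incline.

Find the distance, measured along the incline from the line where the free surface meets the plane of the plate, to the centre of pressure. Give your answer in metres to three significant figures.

γ = ρg = 800 × 9.81 / 1000 = 7.848 kN/m³.
The plate makes 55° with the vertical, i.e. θ = 90° − 55° = 35° to the horizontal. Measuring y along the incline from the free-surface line, vertical depth h = y·sinθ with sinθ = 0.573576.
The centroid of a semicircle lies 4r/(3π) = 0.891268 m from the diameter, here below the top edge, so y_c = 4.31 + 0.891268 = 5.20127 m and h_c = 5.20127 × 0.573576 = 2.98332 m.
A = πr²/2 = π × 2.1²/2 = 6.92721 m².
Resultant F = γ·h_c·A = 7.848 × 2.98332 × 6.92721 = 162.187 kN.
I_c = (π/8 − 8/(9π))·r⁴ = 0.109757 × 2.1⁴ = 2.13457 m⁴.
Centre of pressure: y_p = y_c + I_c/(y_c·A) = 5.20127 + 2.13457/(5.20127 × 6.92721) = 5.20127 + 0.0592438 = 5.26051 m along the plane.

y_p = 5.26 m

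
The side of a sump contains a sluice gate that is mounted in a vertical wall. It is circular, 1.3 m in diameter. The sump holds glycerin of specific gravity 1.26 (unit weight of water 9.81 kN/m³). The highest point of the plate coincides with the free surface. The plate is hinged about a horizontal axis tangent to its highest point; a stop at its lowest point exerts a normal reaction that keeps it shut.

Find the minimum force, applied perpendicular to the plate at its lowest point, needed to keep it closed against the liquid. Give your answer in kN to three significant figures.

γ = 1.26 × 9.81 = 12.3606 kN/m³.
The centroid is at the centre, 0.65 m below the top of the plate, so the centroid depth is h_c = 0.65 m.
A = π(0.65)² = 1.32732 m².
Resultant F = γ·h_c·A = 12.3606 × 0.65 × 1.32732 = 10.6642 kN.
I_c = πr⁴/4 = π × 0.65⁴/4 = 0.140198 m⁴.
Centre of pressure: y_p = y_c + I_c/(y_c·A) = 0.65 + 0.140198/(0.65 × 1.32732) = 0.65 + 0.1625 = 0.8125 m along the plane.
The resultant acts 0.65 + 0.1625 = 0.8125 m (along the plate) below the hinge at the top edge, so the moment about the hinge is M = F × 0.8125 = 10.6642 × 0.8125 = 8.66466 kN·m.
A normal force at the bottom, 1.3 m from the hinge, must supply this moment: P = 8.66466/1.3 = 6.66512 kN.

P ≈ 6.67 kN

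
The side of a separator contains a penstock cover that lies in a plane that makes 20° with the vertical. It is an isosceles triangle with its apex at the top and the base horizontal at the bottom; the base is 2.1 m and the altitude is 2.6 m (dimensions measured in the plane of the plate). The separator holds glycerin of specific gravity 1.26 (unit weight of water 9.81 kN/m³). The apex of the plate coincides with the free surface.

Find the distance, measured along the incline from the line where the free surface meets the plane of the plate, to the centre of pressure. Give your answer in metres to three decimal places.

γ = 1.26 × 9.81 = 12.3606 kN/m³.
The plate makes 20° with the vertical, i.e. θ = 90° − 20° = 70° to the horizontal. Measuring y along the incline from the free-surface line, vertical depth h = y·sinθ with sinθ = 0.939693.
With the apex up, the centroid sits 2h/3 = 2 × 2.6/3 = 1.73333 m below the apex, so y_c = 1.73333 m and h_c = 1.73333 × 0.939693 = 1.6288 m.
A = ½ × 2.1 × 2.6 = 2.73 m².
Resultant F = γ·h_c·A = 12.3606 × 1.6288 × 2.73 = 54.9629 kN.
I_c = b·h³/36 = 2.1 × 2.6³/36 = 1.02527 m⁴.
Centre of pressure: y_p = y_c + I_c/(y_c·A) = 1.73333 + 1.02527/(1.73333 × 2.73) = 1.73333 + 0.216668 = 1.95 m along the plane.

y_p = 1.950 m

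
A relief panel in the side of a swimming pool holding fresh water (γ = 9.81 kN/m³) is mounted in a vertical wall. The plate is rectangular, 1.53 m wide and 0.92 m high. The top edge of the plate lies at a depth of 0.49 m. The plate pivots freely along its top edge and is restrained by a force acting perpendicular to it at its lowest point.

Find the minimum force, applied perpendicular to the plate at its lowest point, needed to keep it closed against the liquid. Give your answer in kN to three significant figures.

γ = 9.81 kN/m³.
The centroid lies 0.92/2 = 0.46 m below the top edge, so the centroid depth is h_c = 0.49 + 0.46 = 0.95 m.
A = 1.53 × 0.92 = 1.4076 m².
Resultant F = γ·h_c·A = 9.81 × 0.95 × 1.4076 = 13.1181 kN.
I_c = b·h³/12 = 1.53 × 0.92³/12 = 0.0992827 m⁴.
Centre of pressure: y_p = y_c + I_c/(y_c·A) = 0.95 + 0.0992827/(0.95 × 1.4076) = 0.95 + 0.0742456 = 1.02425 m along the plane.
The resultant acts 0.46 + 0.0742456 = 0.534246 m (along the plate) below the hinge at the top edge, so the moment about the hinge is M = F × 0.534246 = 13.1181 × 0.534246 = 7.00829 kN·m.
A normal force at the bottom, 0.92 m from the hinge, must supply this moment: P = 7.00829/0.92 = 7.61771 kN.

P ≈ 7.62 kN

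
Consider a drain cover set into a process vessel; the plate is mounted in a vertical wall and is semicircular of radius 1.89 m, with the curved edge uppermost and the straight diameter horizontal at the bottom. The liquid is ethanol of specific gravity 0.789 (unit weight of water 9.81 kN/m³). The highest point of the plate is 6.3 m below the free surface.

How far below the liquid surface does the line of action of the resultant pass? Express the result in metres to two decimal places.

h_p = 7.42 m

γ = 0.789 × 9.81 = 7.74009 kN/m³.
The centroid lies 4r/(3π) = 0.802141 m above the diameter, so r − 4r/(3π) = 1.89 − 0.802141 = 1.08786 m below the topmost point, so the centroid depth is h_c = 6.3 + 1.08786 = 7.38786 m.
A = πr²/2 = π × 1.89²/2 = 5.61104 m².
Resultant F = γ·h_c·A = 7.74009 × 7.38786 × 5.61104 = 320.854 kN.
I_c = (π/8 − 8/(9π))·r⁴ = 0.109757 × 1.89⁴ = 1.40049 m⁴.
Centre of pressure: y_p = y_c + I_c/(y_c·A) = 7.38786 + 1.40049/(7.38786 × 5.61104) = 7.38786 + 0.0337845 = 7.42164 m along the plane.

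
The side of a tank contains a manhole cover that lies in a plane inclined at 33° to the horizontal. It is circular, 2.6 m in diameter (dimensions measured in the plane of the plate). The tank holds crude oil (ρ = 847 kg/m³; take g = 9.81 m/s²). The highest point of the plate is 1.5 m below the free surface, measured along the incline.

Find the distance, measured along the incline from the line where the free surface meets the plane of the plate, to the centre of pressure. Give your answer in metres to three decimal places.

y_p = 2.951 m

γ = ρg = 847 × 9.81 / 1000 = 8.30907 kN/m³.
Let θ = 33° be the plate's angle to the horizontal; measure y along the incline from where the plane meets the free surface. Vertical depth h = y·sinθ with sinθ = 0.544639.
The centroid is at the centre, 1.3 m below the top of the plate, so y_c = 1.5 + 1.3 = 2.8 m and h_c = 2.8 × 0.544639 = 1.52499 m.
A = π(1.3)² = 5.30929 m².
Resultant F = γ·h_c·A = 8.30907 × 1.52499 × 5.30929 = 67.2753 kN.
I_c = πr⁴/4 = π × 1.3⁴/4 = 2.24318 m⁴.
Centre of pressure: y_p = y_c + I_c/(y_c·A) = 2.8 + 2.24318/(2.8 × 5.30929) = 2.8 + 0.150893 = 2.95089 m along the plane.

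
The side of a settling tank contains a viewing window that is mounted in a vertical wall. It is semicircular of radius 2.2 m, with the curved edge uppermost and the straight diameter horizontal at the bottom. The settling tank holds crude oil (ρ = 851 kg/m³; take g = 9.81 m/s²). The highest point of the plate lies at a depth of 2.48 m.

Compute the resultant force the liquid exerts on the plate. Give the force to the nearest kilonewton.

γ = ρg = 851 × 9.81 / 1000 = 8.34831 kN/m³.
The centroid lies 4r/(3π) = 0.933709 m above the diameter, so r − 4r/(3π) = 2.2 − 0.933709 = 1.26629 m below the topmost point, so the centroid depth is h_c = 2.48 + 1.26629 = 3.74629 m.
A = πr²/2 = π × 2.2²/2 = 7.60265 m².
Resultant F = γ·h_c·A = 8.34831 × 3.74629 × 7.60265 = 237.774 kN.

F ≈ 238 kN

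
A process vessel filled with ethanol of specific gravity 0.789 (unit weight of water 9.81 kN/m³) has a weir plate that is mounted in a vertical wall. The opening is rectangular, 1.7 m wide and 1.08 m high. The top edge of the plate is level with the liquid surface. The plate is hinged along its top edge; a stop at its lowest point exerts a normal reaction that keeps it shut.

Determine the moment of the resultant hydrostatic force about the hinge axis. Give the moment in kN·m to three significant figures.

γ = 0.789 × 9.81 = 7.74009 kN/m³.
The centroid lies 1.08/2 = 0.54 m below the top edge, so the centroid depth is h_c = 0.54 m.
A = 1.7 × 1.08 = 1.836 m².
Resultant F = γ·h_c·A = 7.74009 × 0.54 × 1.836 = 7.67383 kN.
I_c = b·h³/12 = 1.7 × 1.08³/12 = 0.178459 m⁴.
Centre of pressure: y_p = y_c + I_c/(y_c·A) = 0.54 + 0.178459/(0.54 × 1.836) = 0.54 + 0.18 = 0.72 m along the plane.
The resultant acts 0.54 + 0.18 = 0.72 m (along the plate) below the hinge at the top edge, so the moment about the hinge is M = F × 0.72 = 7.67383 × 0.72 = 5.52516 kN·m.

M ≈ 5.53 kN·m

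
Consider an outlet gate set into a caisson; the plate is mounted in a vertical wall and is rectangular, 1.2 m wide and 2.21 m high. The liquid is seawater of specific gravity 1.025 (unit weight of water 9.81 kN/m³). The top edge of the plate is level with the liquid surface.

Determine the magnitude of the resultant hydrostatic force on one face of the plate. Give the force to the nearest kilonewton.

F ≈ 29 kN

γ = 1.025 × 9.81 = 10.05525 kN/m³.
The centroid lies 2.21/2 = 1.105 m below the top edge, so the centroid depth is h_c = 1.105 m.
A = 1.2 × 2.21 = 2.652 m².
Resultant F = γ·h_c·A = 10.05525 × 1.105 × 2.652 = 29.4665 kN.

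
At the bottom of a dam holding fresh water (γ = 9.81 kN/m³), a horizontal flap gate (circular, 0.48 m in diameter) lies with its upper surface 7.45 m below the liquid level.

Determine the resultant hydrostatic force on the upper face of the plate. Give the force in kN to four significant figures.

γ = 9.81 kN/m³.
The plate is horizontal, so pressure is uniform at p = γ·h = 9.81 × 7.45 = 73.0845 kN/m².
A = π(0.24)² = 0.180956 m².
F = p·A = 73.0845 × 0.180956 = 13.2251 kN.

F ≈ 13.23 kN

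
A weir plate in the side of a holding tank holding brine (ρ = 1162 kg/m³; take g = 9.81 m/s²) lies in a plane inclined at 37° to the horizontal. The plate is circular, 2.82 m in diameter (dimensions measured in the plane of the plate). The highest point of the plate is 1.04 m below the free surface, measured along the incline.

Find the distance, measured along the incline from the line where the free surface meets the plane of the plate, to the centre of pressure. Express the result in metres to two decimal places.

y_p = 2.65 m

γ = ρg = 1162 × 9.81 / 1000 = 11.39922 kN/m³.
Let θ = 37° be the plate's angle to the horizontal; measure y along the incline from where the plane meets the free surface. Vertical depth h = y·sinθ with sinθ = 0.601815.
The centroid is at the centre, 1.41 m below the top of the plate, so y_c = 1.04 + 1.41 = 2.45 m and h_c = 2.45 × 0.601815 = 1.47445 m.
A = π(1.41)² = 6.2458 m².
Resultant F = γ·h_c·A = 11.39922 × 1.47445 × 6.2458 = 104.977 kN.
I_c = πr⁴/4 = π × 1.41⁴/4 = 3.10432 m⁴.
Centre of pressure: y_p = y_c + I_c/(y_c·A) = 2.45 + 3.10432/(2.45 × 6.2458) = 2.45 + 0.202867 = 2.65287 m along the plane.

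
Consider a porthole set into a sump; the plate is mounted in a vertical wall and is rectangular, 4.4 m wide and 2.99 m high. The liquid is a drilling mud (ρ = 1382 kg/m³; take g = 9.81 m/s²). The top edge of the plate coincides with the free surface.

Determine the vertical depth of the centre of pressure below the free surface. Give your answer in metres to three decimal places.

h_p = 1.993 m

γ = ρg = 1382 × 9.81 / 1000 = 13.55742 kN/m³.
The centroid lies 2.99/2 = 1.495 m below the top edge, so the centroid depth is h_c = 1.495 m.
A = 4.4 × 2.99 = 13.156 m².
Resultant F = γ·h_c·A = 13.55742 × 1.495 × 13.156 = 266.65 kN.
I_c = b·h³/12 = 4.4 × 2.99³/12 = 9.80133 m⁴.
Centre of pressure: y_p = y_c + I_c/(y_c·A) = 1.495 + 9.80133/(1.495 × 13.156) = 1.495 + 0.498333 = 1.99333 m along the plane.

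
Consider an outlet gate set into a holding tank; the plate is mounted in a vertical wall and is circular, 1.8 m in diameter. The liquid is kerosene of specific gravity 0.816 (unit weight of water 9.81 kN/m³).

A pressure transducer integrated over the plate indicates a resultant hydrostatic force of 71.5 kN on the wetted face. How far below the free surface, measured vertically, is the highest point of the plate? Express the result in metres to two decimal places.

γ = 0.816 × 9.81 = 8.00496 kN/m³.
A = π(0.9)² = 2.54469 m².
From F = γ·h_c·A, the centroid depth is h_c = 71.5/(8.00496 × 2.54469) = 3.51004 m.
The centroid is at the centre, 0.9 m below the top of the plate, so the highest point sits at h_top = 3.51004 − 0.9 = 2.61004 m below the surface.

d_top ≈ 2.61 m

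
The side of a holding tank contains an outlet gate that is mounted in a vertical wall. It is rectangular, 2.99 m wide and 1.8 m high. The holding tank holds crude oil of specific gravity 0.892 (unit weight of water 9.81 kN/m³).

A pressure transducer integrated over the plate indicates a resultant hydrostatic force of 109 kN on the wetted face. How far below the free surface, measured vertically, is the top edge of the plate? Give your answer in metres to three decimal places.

γ = 0.892 × 9.81 = 8.75052 kN/m³.
A = 2.99 × 1.8 = 5.382 m².
From F = γ·h_c·A, the centroid depth is h_c = 109/(8.75052 × 5.382) = 2.31446 m.
The centroid lies 1.8/2 = 0.9 m below the top edge, so the top edge sits at h_top = 2.31446 − 0.9 = 1.41446 m below the surface.

d_top ≈ 1.414 m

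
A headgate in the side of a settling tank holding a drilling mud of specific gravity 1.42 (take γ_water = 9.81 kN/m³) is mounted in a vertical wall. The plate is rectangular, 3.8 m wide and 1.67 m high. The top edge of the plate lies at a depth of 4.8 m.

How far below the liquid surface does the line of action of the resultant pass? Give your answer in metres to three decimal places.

h_p = 5.676 m

γ = 1.42 × 9.81 = 13.9302 kN/m³.
The centroid lies 1.67/2 = 0.835 m below the top edge, so the centroid depth is h_c = 4.8 + 0.835 = 5.635 m.
A = 3.8 × 1.67 = 6.346 m².
Resultant F = γ·h_c·A = 13.9302 × 5.635 × 6.346 = 498.14 kN.
I_c = b·h³/12 = 3.8 × 1.67³/12 = 1.47486 m⁴.
Centre of pressure: y_p = y_c + I_c/(y_c·A) = 5.635 + 1.47486/(5.635 × 6.346) = 5.635 + 0.0412436 = 5.67624 m along the plane.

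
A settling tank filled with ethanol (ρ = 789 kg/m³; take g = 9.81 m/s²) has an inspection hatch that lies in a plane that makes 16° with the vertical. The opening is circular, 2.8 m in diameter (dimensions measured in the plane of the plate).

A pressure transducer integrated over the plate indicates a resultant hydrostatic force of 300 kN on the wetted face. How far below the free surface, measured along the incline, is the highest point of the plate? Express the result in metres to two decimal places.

γ = ρg = 789 × 9.81 / 1000 = 7.74009 kN/m³.
A = π(1.4)² = 6.15752 m².
From F = γ·h_c·A, the centroid depth is h_c = 300/(7.74009 × 6.15752) = 6.29462 m.
The plate makes 16° with the vertical, i.e. θ = 90° − 16° = 74° to the horizontal. Measuring y along the incline from the free-surface line, vertical depth h = y·sinθ with sinθ = 0.961262.
Along the incline, y_c = h_c/sinθ = 6.29462/0.961262 = 6.54829 m.
The centroid is at the centre, 1.4 m below the top of the plate, so the highest point sits at y_top = 6.54829 − 1.4 = 5.14829 m along the incline.

y_top ≈ 5.15 m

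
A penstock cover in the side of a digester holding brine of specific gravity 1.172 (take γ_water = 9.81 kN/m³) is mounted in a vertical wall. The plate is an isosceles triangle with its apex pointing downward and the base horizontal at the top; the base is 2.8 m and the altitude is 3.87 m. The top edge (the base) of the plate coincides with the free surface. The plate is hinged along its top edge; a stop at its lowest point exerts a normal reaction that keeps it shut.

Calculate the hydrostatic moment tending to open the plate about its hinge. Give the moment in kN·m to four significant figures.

γ = 1.172 × 9.81 = 11.49732 kN/m³.
With the apex down, the centroid sits h/3 = 3.87/3 = 1.29 m below the base (the top edge), so the centroid depth is h_c = 1.29 m.
A = ½ × 2.8 × 3.87 = 5.418 m².
Resultant F = γ·h_c·A = 11.49732 × 1.29 × 5.418 = 80.3573 kN.
I_c = b·h³/36 = 2.8 × 3.87³/36 = 4.50805 m⁴.
Centre of pressure: y_p = y_c + I_c/(y_c·A) = 1.29 + 4.50805/(1.29 × 5.418) = 1.29 + 0.645 = 1.935 m along the plane.
The resultant acts 1.29 + 0.645 = 1.935 m (along the plate) below the hinge at the top edge, so the moment about the hinge is M = F × 1.935 = 80.3573 × 1.935 = 155.491 kN·m.

M ≈ 155.5 kN·m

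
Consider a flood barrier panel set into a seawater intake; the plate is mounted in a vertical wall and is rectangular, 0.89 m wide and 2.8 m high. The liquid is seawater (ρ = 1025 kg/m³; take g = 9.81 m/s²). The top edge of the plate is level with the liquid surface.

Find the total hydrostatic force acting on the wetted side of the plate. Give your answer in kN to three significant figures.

F ≈ 35.1 kN

γ = ρg = 1025 × 9.81 / 1000 = 10.05525 kN/m³.
The centroid lies 2.8/2 = 1.4 m below the top edge, so the centroid depth is h_c = 1.4 m.
A = 0.89 × 2.8 = 2.492 m².
Resultant F = γ·h_c·A = 10.05525 × 1.4 × 2.492 = 35.0808 kN.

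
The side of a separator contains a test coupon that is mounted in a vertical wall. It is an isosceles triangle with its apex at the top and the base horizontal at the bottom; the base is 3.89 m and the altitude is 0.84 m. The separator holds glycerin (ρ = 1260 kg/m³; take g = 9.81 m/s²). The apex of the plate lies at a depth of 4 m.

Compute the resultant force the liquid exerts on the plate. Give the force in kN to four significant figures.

F ≈ 92.09 kN

γ = ρg = 1260 × 9.81 / 1000 = 12.3606 kN/m³.
With the apex up, the centroid sits 2h/3 = 2 × 0.84/3 = 0.56 m below the apex, so the centroid depth is h_c = 4 + 0.56 = 4.56 m.
A = ½ × 3.89 × 0.84 = 1.6338 m².
Resultant F = γ·h_c·A = 12.3606 × 4.56 × 1.6338 = 92.0881 kN.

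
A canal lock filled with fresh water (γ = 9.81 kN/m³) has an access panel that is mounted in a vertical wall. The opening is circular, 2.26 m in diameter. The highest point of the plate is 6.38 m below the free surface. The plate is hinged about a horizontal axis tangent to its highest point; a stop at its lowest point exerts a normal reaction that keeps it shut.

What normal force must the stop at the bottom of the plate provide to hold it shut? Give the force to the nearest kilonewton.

P ≈ 153 kN

γ = 9.81 kN/m³.
The centroid is at the centre, 1.13 m below the top of the plate, so the centroid depth is h_c = 6.38 + 1.13 = 7.51 m.
A = π(1.13)² = 4.0115 m².
Resultant F = γ·h_c·A = 9.81 × 7.51 × 4.0115 = 295.54 kN.
I_c = πr⁴/4 = π × 1.13⁴/4 = 1.28057 m⁴.
Centre of pressure: y_p = y_c + I_c/(y_c·A) = 7.51 + 1.28057/(7.51 × 4.0115) = 7.51 + 0.0425066 = 7.55251 m along the plane.
The resultant acts 1.13 + 0.0425066 = 1.17251 m (along the plate) below the hinge at the top edge, so the moment about the hinge is M = F × 1.17251 = 295.54 × 1.17251 = 346.524 kN·m.
A normal force at the bottom, 2.26 m from the hinge, must supply this moment: P = 346.524/2.26 = 153.329 kN.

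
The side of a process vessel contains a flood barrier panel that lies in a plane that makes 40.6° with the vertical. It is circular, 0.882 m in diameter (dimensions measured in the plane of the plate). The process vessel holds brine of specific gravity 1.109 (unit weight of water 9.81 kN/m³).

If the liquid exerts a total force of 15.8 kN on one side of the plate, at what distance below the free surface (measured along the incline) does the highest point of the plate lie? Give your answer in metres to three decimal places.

γ = 1.109 × 9.81 = 10.87929 kN/m³.
A = π(0.441)² = 0.61098 m².
From F = γ·h_c·A, the centroid depth is h_c = 15.8/(10.87929 × 0.61098) = 2.377 m.
The plate makes 40.6° with the vertical, i.e. θ = 90° − 40.6° = 49.4° to the horizontal. Measuring y along the incline from the free-surface line, vertical depth h = y·sinθ with sinθ = 0.759271.
Along the incline, y_c = h_c/sinθ = 2.377/0.759271 = 3.13063 m.
The centroid is at the centre, 0.441 m below the top of the plate, so the highest point sits at y_top = 3.13063 − 0.441 = 2.68963 m along the incline.

y_top ≈ 2.690 m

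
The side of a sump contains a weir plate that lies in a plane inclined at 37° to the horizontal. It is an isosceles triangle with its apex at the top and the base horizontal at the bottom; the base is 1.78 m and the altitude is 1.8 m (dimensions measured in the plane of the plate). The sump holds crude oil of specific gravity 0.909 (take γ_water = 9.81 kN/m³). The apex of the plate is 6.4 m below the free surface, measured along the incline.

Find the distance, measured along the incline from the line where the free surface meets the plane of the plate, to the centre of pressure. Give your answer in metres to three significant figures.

y_p = 7.62 m

γ = 0.909 × 9.81 = 8.91729 kN/m³.
Let θ = 37° be the plate's angle to the horizontal; measure y along the incline from where the plane meets the free surface. Vertical depth h = y·sinθ with sinθ = 0.601815.
With the apex up, the centroid sits 2h/3 = 2 × 1.8/3 = 1.2 m below the apex, so y_c = 6.4 + 1.2 = 7.6 m and h_c = 7.6 × 0.601815 = 4.57379 m.
A = ½ × 1.78 × 1.8 = 1.602 m².
Resultant F = γ·h_c·A = 8.91729 × 4.57379 × 1.602 = 65.3389 kN.
I_c = b·h³/36 = 1.78 × 1.8³/36 = 0.28836 m⁴.
Centre of pressure: y_p = y_c + I_c/(y_c·A) = 7.6 + 0.28836/(7.6 × 1.602) = 7.6 + 0.0236842 = 7.62368 m along the plane.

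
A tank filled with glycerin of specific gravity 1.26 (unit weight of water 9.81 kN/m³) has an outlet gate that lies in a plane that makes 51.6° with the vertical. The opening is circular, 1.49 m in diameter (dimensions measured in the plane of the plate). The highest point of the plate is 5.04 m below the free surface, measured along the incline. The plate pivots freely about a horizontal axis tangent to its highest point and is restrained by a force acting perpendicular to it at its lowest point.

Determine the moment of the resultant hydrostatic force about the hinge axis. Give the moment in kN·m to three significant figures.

γ = 1.26 × 9.81 = 12.3606 kN/m³.
The plate makes 51.6° with the vertical, i.e. θ = 90° − 51.6° = 38.4° to the horizontal. Measuring y along the incline from the free-surface line, vertical depth h = y·sinθ with sinθ = 0.621148.
The centroid is at the centre, 0.745 m below the top of the plate, so y_c = 5.04 + 0.745 = 5.785 m and h_c = 5.785 × 0.621148 = 3.59334 m.
A = π(0.745)² = 1.74366 m².
Resultant F = γ·h_c·A = 12.3606 × 3.59334 × 1.74366 = 77.4461 kN.
I_c = πr⁴/4 = π × 0.745⁴/4 = 0.241944 m⁴.
Centre of pressure: y_p = y_c + I_c/(y_c·A) = 5.785 + 0.241944/(5.785 × 1.74366) = 5.785 + 0.0239856 = 5.80899 m along the plane.
The resultant acts 0.745 + 0.0239856 = 0.768986 m (along the plate) below the hinge at the top edge, so the moment about the hinge is M = F × 0.768986 = 77.4461 × 0.768986 = 59.555 kN·m.

M ≈ 59.6 kN·m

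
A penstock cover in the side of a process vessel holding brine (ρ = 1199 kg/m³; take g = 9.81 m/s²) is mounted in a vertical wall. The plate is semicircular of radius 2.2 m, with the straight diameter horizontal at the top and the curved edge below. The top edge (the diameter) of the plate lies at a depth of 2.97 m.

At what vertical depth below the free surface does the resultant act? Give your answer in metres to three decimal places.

h_p = 3.990 m

γ = ρg = 1199 × 9.81 / 1000 = 11.76219 kN/m³.
The centroid of a semicircle lies 4r/(3π) = 0.933709 m from the diameter, here below the top edge, so the centroid depth is h_c = 2.97 + 0.933709 = 3.90371 m.
A = πr²/2 = π × 2.2²/2 = 7.60265 m².
Resultant F = γ·h_c·A = 11.76219 × 3.90371 × 7.60265 = 349.085 kN.
I_c = (π/8 − 8/(9π))·r⁴ = 0.109757 × 2.2⁴ = 2.57112 m⁴.
Centre of pressure: y_p = y_c + I_c/(y_c·A) = 3.90371 + 2.57112/(3.90371 × 7.60265) = 3.90371 + 0.0866323 = 3.99034 m along the plane.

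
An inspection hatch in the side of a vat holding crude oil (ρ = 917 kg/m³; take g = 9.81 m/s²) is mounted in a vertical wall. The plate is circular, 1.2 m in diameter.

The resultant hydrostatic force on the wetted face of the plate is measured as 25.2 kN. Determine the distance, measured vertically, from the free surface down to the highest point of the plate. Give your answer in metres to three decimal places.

d_top ≈ 1.877 m

γ = ρg = 917 × 9.81 / 1000 = 8.99577 kN/m³.
A = π(0.6)² = 1.13097 m².
From F = γ·h_c·A, the centroid depth is h_c = 25.2/(8.99577 × 1.13097) = 2.47692 m.
The centroid is at the centre, 0.6 m below the top of the plate, so the highest point sits at h_top = 2.47692 − 0.6 = 1.87692 m below the surface.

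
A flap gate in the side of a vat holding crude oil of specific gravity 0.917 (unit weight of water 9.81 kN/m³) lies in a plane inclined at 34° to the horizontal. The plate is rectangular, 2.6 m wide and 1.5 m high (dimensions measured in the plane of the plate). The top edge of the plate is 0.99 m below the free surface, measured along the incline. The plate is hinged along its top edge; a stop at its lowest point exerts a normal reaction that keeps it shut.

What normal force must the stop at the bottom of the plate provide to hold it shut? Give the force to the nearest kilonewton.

γ = 0.917 × 9.81 = 8.99577 kN/m³.
Let θ = 34° be the plate's angle to the horizontal; measure y along the incline from where the plane meets the free surface. Vertical depth h = y·sinθ with sinθ = 0.559193.
The centroid lies 1.5/2 = 0.75 m below the top edge, so y_c = 0.99 + 0.75 = 1.74 m and h_c = 1.74 × 0.559193 = 0.972996 m.
A = 2.6 × 1.5 = 3.9 m².
Resultant F = γ·h_c·A = 8.99577 × 0.972996 × 3.9 = 34.1361 kN.
I_c = b·h³/12 = 2.6 × 1.5³/12 = 0.73125 m⁴.
Centre of pressure: y_p = y_c + I_c/(y_c·A) = 1.74 + 0.73125/(1.74 × 3.9) = 1.74 + 0.107759 = 1.84776 m along the plane.
The resultant acts 0.75 + 0.107759 = 0.857759 m (along the plate) below the hinge at the top edge, so the moment about the hinge is M = F × 0.857759 = 34.1361 × 0.857759 = 29.2805 kN·m.
A normal force at the bottom, 1.5 m from the hinge, must supply this moment: P = 29.2805/1.5 = 19.5203 kN.

P ≈ 20 kN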